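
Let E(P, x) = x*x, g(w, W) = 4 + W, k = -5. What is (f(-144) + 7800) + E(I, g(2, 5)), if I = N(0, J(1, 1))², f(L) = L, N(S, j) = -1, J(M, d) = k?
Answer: 7737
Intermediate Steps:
J(M, d) = -5
I = 1 (I = (-1)² = 1)
E(P, x) = x²
(f(-144) + 7800) + E(I, g(2, 5)) = (-144 + 7800) + (4 + 5)² = 7656 + 9² = 7656 + 81 = 7737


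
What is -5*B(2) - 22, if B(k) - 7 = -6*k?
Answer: 3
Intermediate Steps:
B(k) = 7 - 6*k
-5*B(2) - 22 = -5*(7 - 6*2) - 22 = -5*(7 - 12) - 22 = -5*(-5) - 22 = 25 - 22 = 3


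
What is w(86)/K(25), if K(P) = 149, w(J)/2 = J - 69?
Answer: 34/149 ≈ 0.22819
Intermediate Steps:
w(J) = -138 + 2*J (w(J) = 2*(J - 69) = 2*(-69 + J) = -138 + 2*J)
w(86)/K(25) = (-138 + 2*86)/149 = (-138 + 172)*(1/149) = 34*(1/149) = 34/149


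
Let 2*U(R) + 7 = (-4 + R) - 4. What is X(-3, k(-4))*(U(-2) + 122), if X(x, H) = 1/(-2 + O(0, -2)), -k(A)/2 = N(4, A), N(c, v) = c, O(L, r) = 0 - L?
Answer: -227/4 ≈ -56.750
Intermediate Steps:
O(L, r) = -L
k(A) = -8 (k(A) = -2*4 = -8)
X(x, H) = -½ (X(x, H) = 1/(-2 - 1*0) = 1/(-2 + 0) = 1/(-2) = -½)
U(R) = -15/2 + R/2 (U(R) = -7/2 + ((-4 + R) - 4)/2 = -7/2 + (-8 + R)/2 = -7/2 + (-4 + R/2) = -15/2 + R/2)
X(-3, k(-4))*(U(-2) + 122) = -((-15/2 + (½)*(-2)) + 122)/2 = -((-15/2 - 1) + 122)/2 = -(-17/2 + 122)/2 = -½*227/2 = -227/4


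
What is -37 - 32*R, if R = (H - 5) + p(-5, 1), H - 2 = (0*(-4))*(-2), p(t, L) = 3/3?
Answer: 27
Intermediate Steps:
p(t, L) = 1 (p(t, L) = 3*(⅓) = 1)
H = 2 (H = 2 + (0*(-4))*(-2) = 2 + 0*(-2) = 2 + 0 = 2)
R = -2 (R = (2 - 5) + 1 = -3 + 1 = -2)
-37 - 32*R = -37 - 32*(-2) = -37 + 64 = 27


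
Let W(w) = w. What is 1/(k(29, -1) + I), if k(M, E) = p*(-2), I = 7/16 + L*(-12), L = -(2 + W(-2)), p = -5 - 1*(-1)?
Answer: 16/135 ≈ 0.11852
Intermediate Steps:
p = -4 (p = -5 + 1 = -4)
L = 0 (L = -(2 - 2) = -1*0 = 0)
I = 7/16 (I = 7/16 + 0*(-12) = 7*(1/16) + 0 = 7/16 + 0 = 7/16 ≈ 0.43750)
k(M, E) = 8 (k(M, E) = -4*(-2) = 8)
1/(k(29, -1) + I) = 1/(8 + 7/16) = 1/(135/16) = 16/135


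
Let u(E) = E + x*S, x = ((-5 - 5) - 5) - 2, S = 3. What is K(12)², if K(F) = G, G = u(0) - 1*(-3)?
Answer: 2304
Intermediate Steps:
x = -17 (x = (-10 - 5) - 2 = -15 - 2 = -17)
u(E) = -51 + E (u(E) = E - 17*3 = E - 51 = -51 + E)
G = -48 (G = (-51 + 0) - 1*(-3) = -51 + 3 = -48)
K(F) = -48
K(12)² = (-48)² = 2304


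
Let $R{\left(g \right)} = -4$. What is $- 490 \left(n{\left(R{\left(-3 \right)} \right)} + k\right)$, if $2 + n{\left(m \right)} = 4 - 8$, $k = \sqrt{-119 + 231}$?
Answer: $2940 - 1960 \sqrt{7} \approx -2245.7$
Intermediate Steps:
$k = 4 \sqrt{7}$ ($k = \sqrt{112} = 4 \sqrt{7} \approx 10.583$)
$n{\left(m \right)} = -6$ ($n{\left(m \right)} = -2 + \left(4 - 8\right) = -2 - 4 = -6$)
$- 490 \left(n{\left(R{\left(-3 \right)} \right)} + k\right) = - 490 \left(-6 + 4 \sqrt{7}\right) = 2940 - 1960 \sqrt{7}$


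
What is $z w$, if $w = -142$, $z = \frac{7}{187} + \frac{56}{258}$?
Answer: $- \frac{871738}{24123} \approx -36.137$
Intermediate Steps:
$z = \frac{6139}{24123}$ ($z = 7 \cdot \frac{1}{187} + 56 \cdot \frac{1}{258} = \frac{7}{187} + \frac{28}{129} = \frac{6139}{24123} \approx 0.25449$)
$z w = \frac{6139}{24123} \left(-142\right) = - \frac{871738}{24123}$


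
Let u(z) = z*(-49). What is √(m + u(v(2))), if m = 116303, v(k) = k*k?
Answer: √116107 ≈ 340.74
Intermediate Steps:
v(k) = k²
u(z) = -49*z
√(m + u(v(2))) = √(116303 - 49*2²) = √(116303 - 49*4) = √(116303 - 196) = √116107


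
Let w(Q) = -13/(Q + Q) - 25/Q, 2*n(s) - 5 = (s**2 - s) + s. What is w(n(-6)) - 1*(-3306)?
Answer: 135483/41 ≈ 3304.5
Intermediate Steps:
n(s) = 5/2 + s**2/2 (n(s) = 5/2 + ((s**2 - s) + s)/2 = 5/2 + s**2/2)
w(Q) = -63/(2*Q) (w(Q) = -13*1/(2*Q) - 25/Q = -13/(2*Q) - 25/Q = -63/(2*Q))
w(n(-6)) - 1*(-3306) = -63/(2*(5/2 + (1/2)*(-6)**2)) - 1*(-3306) = -63/(2*(5/2 + (1/2)*36)) + 3306 = -63/(2*(5/2 + 18)) + 3306 = -63/(2*41/2) + 3306 = -63/2*2/41 + 3306 = -63/41 + 3306 = 135483/41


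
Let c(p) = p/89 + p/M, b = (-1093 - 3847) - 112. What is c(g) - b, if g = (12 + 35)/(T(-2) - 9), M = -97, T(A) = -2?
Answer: 479752700/94963 ≈ 5052.0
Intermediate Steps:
b = -5052 (b = -4940 - 112 = -5052)
g = -47/11 (g = (12 + 35)/(-2 - 9) = 47/(-11) = 47*(-1/11) = -47/11 ≈ -4.2727)
c(p) = 8*p/8633 (c(p) = p/89 + p/(-97) = p*(1/89) + p*(-1/97) = p/89 - p/97 = 8*p/8633)
c(g) - b = (8/8633)*(-47/11) - 1*(-5052) = -376/94963 + 5052 = 479752700/94963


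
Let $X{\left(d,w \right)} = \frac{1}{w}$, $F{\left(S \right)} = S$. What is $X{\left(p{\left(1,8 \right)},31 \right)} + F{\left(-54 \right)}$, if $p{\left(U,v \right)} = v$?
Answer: $- \frac{1673}{31} \approx -53.968$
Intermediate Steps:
$X{\left(p{\left(1,8 \right)},31 \right)} + F{\left(-54 \right)} = \frac{1}{31} - 54 = - \frac{1673}{31}$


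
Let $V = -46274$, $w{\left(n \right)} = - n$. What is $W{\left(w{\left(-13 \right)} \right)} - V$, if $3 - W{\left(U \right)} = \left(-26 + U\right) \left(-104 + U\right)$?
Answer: $45094$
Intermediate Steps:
$W{\left(U \right)} = 3 - \left(-104 + U\right) \left(-26 + U\right)$ ($W{\left(U \right)} = 3 - \left(-26 + U\right) \left(-104 + U\right) = 3 - \left(-104 + U\right) \left(-26 + U\right)$)
$W{\left(w{\left(-13 \right)} \right)} - V = \left(-2701 - \left(\left(-1\right) \left(-13\right)\right)^{2} + 130 \left(\left(-1\right) \left(-13\right)\right)\right) - -46274 = \left(-2701 - 13^{2} + 130 \cdot 13\right) + 46274 = \left(-2701 - 169 + 1690\right) + 46274 = -1180 + 46274 = 45094$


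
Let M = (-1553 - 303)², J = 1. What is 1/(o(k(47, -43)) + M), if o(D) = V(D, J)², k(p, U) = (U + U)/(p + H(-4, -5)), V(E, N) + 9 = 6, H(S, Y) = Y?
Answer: 1/3444745 ≈ 2.9030e-7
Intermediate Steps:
V(E, N) = -3 (V(E, N) = -9 + 6 = -3)
k(p, U) = 2*U/(-5 + p) (k(p, U) = (U + U)/(p - 5) = (2*U)/(-5 + p) = 2*U/(-5 + p))
o(D) = 9 (o(D) = (-3)² = 9)
M = 3444736 (M = (-1856)² = 3444736)
1/(o(k(47, -43)) + M) = 1/(9 + 3444736) = 1/3444745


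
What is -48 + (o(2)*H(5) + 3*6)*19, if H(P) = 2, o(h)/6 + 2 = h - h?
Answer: -162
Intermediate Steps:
o(h) = -12 (o(h) = -12 + 6*(h - h) = -12 + 6*0 = -12 + 0 = -12)
-48 + (o(2)*H(5) + 3*6)*19 = -48 + (-12*2 + 3*6)*19 = -48 + (-24 + 18)*19 = -48 - 6*19 = -48 - 114 = -162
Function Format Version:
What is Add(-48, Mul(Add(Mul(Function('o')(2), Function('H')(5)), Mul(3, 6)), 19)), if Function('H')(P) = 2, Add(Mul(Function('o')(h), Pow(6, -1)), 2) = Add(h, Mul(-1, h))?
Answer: -162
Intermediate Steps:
Function('o')(h) = -12 (Function('o')(h) = Add(-12, Mul(6, Add(h, Mul(-1, h)))) = Add(-12, Mul(6, 0)) = Add(-12, 0) = -12)
Add(-48, Mul(Add(Mul(Function('o')(2), Function('H')(5)), Mul(3, 6)), 19)) = Add(-48, Mul(Add(Mul(-12, 2), Mul(3, 6)), 19)) = Add(-48, Mul(Add(-24, 18), 19)) = Add(-48, Mul(-6, 19)) = Add(-48, -114) = -162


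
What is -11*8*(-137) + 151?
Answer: 12207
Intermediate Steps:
-11*8*(-137) + 151 = -88*(-137) + 151 = 12056 + 151 = 12207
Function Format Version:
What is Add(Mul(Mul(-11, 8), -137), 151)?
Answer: 12207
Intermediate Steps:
Add(Mul(Mul(-11, 8), -137), 151) = Add(Mul(-88, -137), 151) = Add(12056, 151) = 12207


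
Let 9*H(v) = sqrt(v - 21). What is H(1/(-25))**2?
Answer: -526/2025 ≈ -0.25975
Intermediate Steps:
H(v) = sqrt(-21 + v)/9 (H(v) = sqrt(v - 21)/9 = sqrt(-21 + v)/9)
H(1/(-25))**2 = (sqrt(-21 + 1/(-25))/9)**2 = (sqrt(-21 - 1/25)/9)**2 = (sqrt(-526/25)/9)**2 = ((I*sqrt(526)/5)/9)**2 = (I*sqrt(526)/45)**2 = -526/2025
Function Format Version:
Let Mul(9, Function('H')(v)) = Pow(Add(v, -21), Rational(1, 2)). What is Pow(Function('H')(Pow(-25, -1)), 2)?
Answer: Rational(-526, 2025) ≈ -0.25975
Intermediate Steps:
Function('H')(v) = Mul(Rational(1, 9), Pow(Add(-21, v), Rational(1, 2))) (Function('H')(v) = Mul(Rational(1, 9), Pow(Add(v, -21), Rational(1, 2))) = Mul(Rational(1, 9), Pow(Add(-21, v), Rational(1, 2))))
Pow(Function('H')(Pow(-25, -1)), 2) = Pow(Mul(Rational(1, 9), Pow(Add(-21, Pow(-25, -1)), Rational(1, 2))), 2) = Pow(Mul(Rational(1, 9), Pow(Add(-21, Rational(-1, 25)), Rational(1, 2))), 2) = Pow(Mul(Rational(1, 9), Pow(Rational(-526, 25), Rational(1, 2))), 2) = Pow(Mul(Rational(1, 9), Mul(Rational(1, 5), I, Pow(526, Rational(1, 2)))), 2) = Pow(Mul(Rational(1, 45), I, Pow(526, Rational(1, 2))), 2) = Rational(-526, 2025)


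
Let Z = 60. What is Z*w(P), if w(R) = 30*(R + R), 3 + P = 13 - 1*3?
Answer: 25200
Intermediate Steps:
P = 7 (P = -3 + (13 - 1*3) = -3 + (13 - 3) = -3 + 10 = 7)
w(R) = 60*R (w(R) = 30*(2*R) = 60*R)
Z*w(P) = 60*(60*7) = 60*420 = 25200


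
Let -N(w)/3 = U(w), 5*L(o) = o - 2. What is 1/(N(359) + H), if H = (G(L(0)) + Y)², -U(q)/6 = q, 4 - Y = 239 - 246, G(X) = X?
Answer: 25/164359 ≈ 0.00015211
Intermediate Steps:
L(o) = -⅖ + o/5 (L(o) = (o - 2)/5 = (-2 + o)/5 = -⅖ + o/5)
Y = 11 (Y = 4 - (239 - 246) = 4 - 1*(-7) = 4 + 7 = 11)
U(q) = -6*q
N(w) = 18*w (N(w) = -(-18)*w = 18*w)
H = 2809/25 (H = ((-⅖ + (⅕)*0) + 11)² = ((-⅖ + 0) + 11)² = (-⅖ + 11)² = (53/5)² = 2809/25 ≈ 112.36)
1/(N(359) + H) = 1/(18*359 + 2809/25) = 1/(6462 + 2809/25) = 1/(164359/25) = 25/164359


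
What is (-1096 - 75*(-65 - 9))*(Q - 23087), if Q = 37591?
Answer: 64600816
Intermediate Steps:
(-1096 - 75*(-65 - 9))*(Q - 23087) = (-1096 - 75*(-65 - 9))*(37591 - 23087) = (-1096 - 75*(-74))*14504 = (-1096 + 5550)*14504 = 4454*14504 = 64600816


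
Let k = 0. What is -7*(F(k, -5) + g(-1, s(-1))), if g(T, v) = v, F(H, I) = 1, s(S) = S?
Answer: 0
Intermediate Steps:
-7*(F(k, -5) + g(-1, s(-1))) = -7*(1 - 1) = -7*0 = 0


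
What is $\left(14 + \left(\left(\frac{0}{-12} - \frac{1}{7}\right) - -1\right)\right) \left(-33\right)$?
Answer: $- \frac{3432}{7} \approx -490.29$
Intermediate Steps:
$\left(14 + \left(\left(\frac{0}{-12} - \frac{1}{7}\right) - -1\right)\right) \left(-33\right) = \left(14 + \left(\left(0 \left(- \frac{1}{12}\right) - \frac{1}{7}\right) + 1\right)\right) \left(-33\right) = \left(14 + \left(\left(0 - \frac{1}{7}\right) + 1\right)\right) \left(-33\right) = \left(14 + \left(- \frac{1}{7} + 1\right)\right) \left(-33\right) = \left(14 + \frac{6}{7}\right) \left(-33\right) = \frac{104}{7} \left(-33\right) = - \frac{3432}{7}$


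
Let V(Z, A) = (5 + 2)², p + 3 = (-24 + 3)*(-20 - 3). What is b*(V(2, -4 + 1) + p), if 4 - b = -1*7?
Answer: 5819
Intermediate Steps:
p = 480 (p = -3 + (-24 + 3)*(-20 - 3) = -3 - 21*(-23) = -3 + 483 = 480)
V(Z, A) = 49 (V(Z, A) = 7² = 49)
b = 11 (b = 4 - (-1)*7 = 4 - 1*(-7) = 4 + 7 = 11)
b*(V(2, -4 + 1) + p) = 11*(49 + 480) = 11*529 = 5819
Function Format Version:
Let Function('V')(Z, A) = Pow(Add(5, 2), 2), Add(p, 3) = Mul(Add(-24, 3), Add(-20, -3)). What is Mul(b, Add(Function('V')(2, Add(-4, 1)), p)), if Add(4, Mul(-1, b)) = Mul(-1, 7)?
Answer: 5819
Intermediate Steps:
p = 480 (p = Add(-3, Mul(Add(-24, 3), Add(-20, -3))) = Add(-3, Mul(-21, -23)) = Add(-3, 483) = 480)
Function('V')(Z, A) = 49 (Function('V')(Z, A) = Pow(7, 2) = 49)
b = 11 (b = Add(4, Mul(-1, Mul(-1, 7))) = Add(4, Mul(-1, -7)) = Add(4, 7) = 11)
Mul(b, Add(Function('V')(2, Add(-4, 1)), p)) = Mul(11, Add(49, 480)) = Mul(11, 529) = 5819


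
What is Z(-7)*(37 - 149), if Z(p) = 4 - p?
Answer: -1232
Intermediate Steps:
Z(-7)*(37 - 149) = (4 - 1*(-7))*(37 - 149) = (4 + 7)*(-112) = 11*(-112) = -1232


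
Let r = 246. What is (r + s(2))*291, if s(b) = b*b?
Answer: 72750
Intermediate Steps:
s(b) = b²
(r + s(2))*291 = (246 + 2²)*291 = (246 + 4)*291 = 250*291 = 72750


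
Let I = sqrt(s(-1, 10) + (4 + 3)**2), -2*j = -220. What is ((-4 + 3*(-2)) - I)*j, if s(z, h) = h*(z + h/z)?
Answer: -1100 - 110*I*sqrt(61) ≈ -1100.0 - 859.13*I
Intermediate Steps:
j = 110 (j = -1/2*(-220) = 110)
I = I*sqrt(61) (I = sqrt(10*(10 + (-1)**2)/(-1) + (4 + 3)**2) = sqrt(10*(-1)*(10 + 1) + 7**2) = sqrt(10*(-1)*11 + 49) = sqrt(-110 + 49) = sqrt(-61) = I*sqrt(61) ≈ 7.8102*I)
((-4 + 3*(-2)) - I)*j = ((-4 + 3*(-2)) - I*sqrt(61))*110 = ((-4 - 6) - I*sqrt(61))*110 = (-10 - I*sqrt(61))*110 = -1100 - 110*I*sqrt(61)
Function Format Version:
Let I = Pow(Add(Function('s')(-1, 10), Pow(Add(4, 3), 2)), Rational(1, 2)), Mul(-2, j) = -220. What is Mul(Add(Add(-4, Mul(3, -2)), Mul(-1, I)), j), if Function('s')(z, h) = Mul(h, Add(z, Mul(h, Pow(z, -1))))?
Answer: Add(-1100, Mul(-110, I, Pow(61, Rational(1, 2)))) ≈ Add(-1100.0, Mul(-859.13, I))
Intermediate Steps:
j = 110 (j = Mul(Rational(-1, 2), -220) = 110)
I = Mul(I, Pow(61, Rational(1, 2))) (I = Pow(Add(Mul(10, Pow(-1, -1), Add(10, Pow(-1, 2))), Pow(Add(4, 3), 2)), Rational(1, 2)) = Pow(Add(Mul(10, -1, Add(10, 1)), Pow(7, 2)), Rational(1, 2)) = Pow(Add(Mul(10, -1, 11), 49), Rational(1, 2)) = Pow(Add(-110, 49), Rational(1, 2)) = Pow(-61, Rational(1, 2)) = Mul(I, Pow(61, Rational(1, 2))) ≈ Mul(7.8102, I))
Mul(Add(Add(-4, Mul(3, -2)), Mul(-1, I)), j) = Mul(Add(Add(-4, Mul(3, -2)), Mul(-1, Mul(I, Pow(61, Rational(1, 2))))), 110) = Mul(Add(Add(-4, -6), Mul(-1, I, Pow(61, Rational(1, 2)))), 110) = Mul(Add(-10, Mul(-1, I, Pow(61, Rational(1, 2)))), 110) = Add(-1100, Mul(-110, I, Pow(61, Rational(1, 2))))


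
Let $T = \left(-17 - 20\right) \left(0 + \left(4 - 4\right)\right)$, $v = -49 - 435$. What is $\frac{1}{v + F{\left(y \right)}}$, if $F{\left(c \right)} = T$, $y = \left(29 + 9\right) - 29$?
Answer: $- \frac{1}{484} \approx -0.0020661$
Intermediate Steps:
$y = 9$ ($y = 38 - 29 = 9$)
$v = -484$ ($v = -49 - 435 = -484$)
$T = 0$ ($T = - 37 \left(0 + 0\right) = \left(-37\right) 0 = 0$)
$F{\left(c \right)} = 0$
$\frac{1}{v + F{\left(y \right)}} = \frac{1}{-484 + 0} = \frac{1}{-484} = - \frac{1}{484}$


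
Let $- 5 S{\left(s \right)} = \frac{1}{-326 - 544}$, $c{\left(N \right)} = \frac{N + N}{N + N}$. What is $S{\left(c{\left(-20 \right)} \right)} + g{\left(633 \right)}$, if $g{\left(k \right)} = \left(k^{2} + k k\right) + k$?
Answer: $\frac{3488747851}{4350} \approx 8.0201 \cdot 10^{5}$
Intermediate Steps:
$c{\left(N \right)} = 1$ ($c{\left(N \right)} = \frac{2 N}{2 N} = 2 N \frac{1}{2 N} = 1$)
$S{\left(s \right)} = \frac{1}{4350}$ ($S{\left(s \right)} = - \frac{1}{5 \left(-326 - 544\right)} = - \frac{1}{5 \left(-870\right)} = \left(- \frac{1}{5}\right) \left(- \frac{1}{870}\right) = \frac{1}{4350}$)
$g{\left(k \right)} = k + 2 k^{2}$ ($g{\left(k \right)} = \left(k^{2} + k^{2}\right) + k = 2 k^{2} + k = k + 2 k^{2}$)
$S{\left(c{\left(-20 \right)} \right)} + g{\left(633 \right)} = \frac{1}{4350} + 633 \left(1 + 2 \cdot 633\right) = \frac{1}{4350} + 633 \left(1 + 1266\right) = \frac{1}{4350} + 633 \cdot 1267 = \frac{1}{4350} + 802011 = \frac{3488747851}{4350}$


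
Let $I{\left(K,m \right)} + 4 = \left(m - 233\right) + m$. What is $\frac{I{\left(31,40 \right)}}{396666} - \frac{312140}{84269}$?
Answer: $- \frac{123828555473}{33426647154} \approx -3.7045$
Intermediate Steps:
$I{\left(K,m \right)} = -237 + 2 m$ ($I{\left(K,m \right)} = -4 + \left(\left(m - 233\right) + m\right) = -4 + \left(\left(-233 + m\right) + m\right) = -4 + \left(-233 + 2 m\right) = -237 + 2 m$)
$\frac{I{\left(31,40 \right)}}{396666} - \frac{312140}{84269} = \frac{-237 + 2 \cdot 40}{396666} - \frac{312140}{84269} = \left(-237 + 80\right) \frac{1}{396666} - \frac{312140}{84269} = \left(-157\right) \frac{1}{396666} - \frac{312140}{84269} = - \frac{157}{396666} - \frac{312140}{84269} = - \frac{123828555473}{33426647154}$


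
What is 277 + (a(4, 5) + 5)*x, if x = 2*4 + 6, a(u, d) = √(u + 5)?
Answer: 389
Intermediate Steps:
a(u, d) = √(5 + u)
x = 14 (x = 8 + 6 = 14)
277 + (a(4, 5) + 5)*x = 277 + (√(5 + 4) + 5)*14 = 277 + (√9 + 5)*14 = 277 + (3 + 5)*14 = 277 + 8*14 = 277 + 112 = 389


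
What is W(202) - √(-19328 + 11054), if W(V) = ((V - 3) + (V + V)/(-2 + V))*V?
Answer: 1015151/25 - I*√8274 ≈ 40606.0 - 90.962*I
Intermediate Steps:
W(V) = V*(-3 + V + 2*V/(-2 + V)) (W(V) = ((-3 + V) + (2*V)/(-2 + V))*V = ((-3 + V) + 2*V/(-2 + V))*V = (-3 + V + 2*V/(-2 + V))*V = V*(-3 + V + 2*V/(-2 + V)))
W(202) - √(-19328 + 11054) = 202*(6 + 202² - 3*202)/(-2 + 202) - √(-19328 + 11054) = 202*(6 + 40804 - 606)/200 - √(-8274) = 202*(1/200)*40204 - I*√8274 = 1015151/25 - I*√8274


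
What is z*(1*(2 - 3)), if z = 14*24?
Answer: -336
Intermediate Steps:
z = 336
z*(1*(2 - 3)) = 336*(1*(2 - 3)) = 336*(1*(-1)) = 336*(-1) = -336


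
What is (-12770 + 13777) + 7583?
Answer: 8590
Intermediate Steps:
(-12770 + 13777) + 7583 = 1007 + 7583 = 8590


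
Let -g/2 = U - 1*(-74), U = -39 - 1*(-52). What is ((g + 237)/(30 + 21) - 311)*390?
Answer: -2053740/17 ≈ -1.2081e+5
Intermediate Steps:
U = 13 (U = -39 + 52 = 13)
g = -174 (g = -2*(13 - 1*(-74)) = -2*(13 + 74) = -2*87 = -174)
((g + 237)/(30 + 21) - 311)*390 = ((-174 + 237)/(30 + 21) - 311)*390 = (63/51 - 311)*390 = (63*(1/51) - 311)*390 = (21/17 - 311)*390 = -5266/17*390 = -2053740/17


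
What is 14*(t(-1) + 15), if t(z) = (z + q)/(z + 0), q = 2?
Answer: 196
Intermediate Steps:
t(z) = (2 + z)/z (t(z) = (z + 2)/(z + 0) = (2 + z)/z)
14*(t(-1) + 15) = 14*((2 - 1)/(-1) + 15) = 14*(-1*1 + 15) = 14*(-1 + 15) = 14*14 = 196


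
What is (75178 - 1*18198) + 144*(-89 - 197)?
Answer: 15796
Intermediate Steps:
(75178 - 1*18198) + 144*(-89 - 197) = (75178 - 18198) + 144*(-286) = 56980 - 41184 = 15796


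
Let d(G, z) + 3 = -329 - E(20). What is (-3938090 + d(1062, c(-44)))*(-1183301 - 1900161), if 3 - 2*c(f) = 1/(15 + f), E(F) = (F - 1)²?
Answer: 12145087706746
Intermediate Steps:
E(F) = (-1 + F)²
c(f) = 3/2 - 1/(2*(15 + f))
d(G, z) = -693 (d(G, z) = -3 + (-329 - (-1 + 20)²) = -3 + (-329 - 1*19²) = -3 + (-329 - 1*361) = -3 + (-329 - 361) = -3 - 690 = -693)
(-3938090 + d(1062, c(-44)))*(-1183301 - 1900161) = (-3938090 - 693)*(-1183301 - 1900161) = -3938783*(-3083462) = 12145087706746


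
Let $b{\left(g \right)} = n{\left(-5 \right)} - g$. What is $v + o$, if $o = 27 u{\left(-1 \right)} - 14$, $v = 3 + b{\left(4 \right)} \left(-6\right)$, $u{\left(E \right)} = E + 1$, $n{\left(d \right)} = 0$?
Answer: $13$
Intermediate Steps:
$b{\left(g \right)} = - g$ ($b{\left(g \right)} = 0 - g = - g$)
$u{\left(E \right)} = 1 + E$
$v = 27$ ($v = 3 + \left(-1\right) 4 \left(-6\right) = 3 - -24 = 3 + 24 = 27$)
$o = -14$ ($o = 27 \left(1 - 1\right) - 14 = 27 \cdot 0 - 14 = 0 - 14 = -14$)
$v + o = 27 - 14 = 13$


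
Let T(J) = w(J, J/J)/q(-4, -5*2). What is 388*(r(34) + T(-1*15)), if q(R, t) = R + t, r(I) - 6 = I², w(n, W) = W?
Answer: 3155798/7 ≈ 4.5083e+5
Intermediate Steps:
r(I) = 6 + I²
T(J) = -1/14 (T(J) = (J/J)/(-4 - 5*2) = 1/(-4 - 10) = 1/(-14) = 1*(-1/14) = -1/14)
388*(r(34) + T(-1*15)) = 388*((6 + 34²) - 1/14) = 388*((6 + 1156) - 1/14) = 388*(1162 - 1/14) = 388*(16267/14) = 3155798/7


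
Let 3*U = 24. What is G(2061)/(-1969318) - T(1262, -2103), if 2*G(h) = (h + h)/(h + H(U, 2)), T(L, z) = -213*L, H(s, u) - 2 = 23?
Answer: 1104254335124427/4107997348 ≈ 2.6881e+5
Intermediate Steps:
U = 8 (U = (1/3)*24 = 8)
H(s, u) = 25 (H(s, u) = 2 + 23 = 25)
G(h) = h/(25 + h) (G(h) = ((h + h)/(h + 25))/2 = ((2*h)/(25 + h))/2 = (2*h/(25 + h))/2 = h/(25 + h))
G(2061)/(-1969318) - T(1262, -2103) = (2061/(25 + 2061))/(-1969318) - (-213)*1262 = (2061/2086)*(-1/1969318) - 1*(-268806) = (2061*(1/2086))*(-1/1969318) + 268806 = (2061/2086)*(-1/1969318) + 268806 = -2061/4107997348 + 268806 = 1104254335124427/4107997348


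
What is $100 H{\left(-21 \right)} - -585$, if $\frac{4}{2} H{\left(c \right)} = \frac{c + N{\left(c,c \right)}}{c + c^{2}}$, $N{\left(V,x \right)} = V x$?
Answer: $635$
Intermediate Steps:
$H{\left(c \right)} = \frac{1}{2}$ ($H{\left(c \right)} = \frac{\left(c + c c\right) \frac{1}{c + c^{2}}}{2} = \frac{\left(c + c^{2}\right) \frac{1}{c + c^{2}}}{2} = \frac{1}{2} \cdot 1 = \frac{1}{2}$)
$100 H{\left(-21 \right)} - -585 = 100 \cdot \frac{1}{2} - -585 = 50 + 585 = 635$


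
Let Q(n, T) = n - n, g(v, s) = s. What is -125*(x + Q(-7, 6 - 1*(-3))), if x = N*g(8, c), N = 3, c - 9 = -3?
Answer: -2250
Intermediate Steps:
c = 6 (c = 9 - 3 = 6)
x = 18 (x = 3*6 = 18)
Q(n, T) = 0
-125*(x + Q(-7, 6 - 1*(-3))) = -125*(18 + 0) = -125*18 = -2250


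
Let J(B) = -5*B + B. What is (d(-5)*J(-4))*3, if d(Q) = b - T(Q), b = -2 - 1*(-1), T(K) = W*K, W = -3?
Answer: -768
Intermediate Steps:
T(K) = -3*K
b = -1 (b = -2 + 1 = -1)
d(Q) = -1 + 3*Q (d(Q) = -1 - (-3)*Q = -1 + 3*Q)
J(B) = -4*B
(d(-5)*J(-4))*3 = ((-1 + 3*(-5))*(-4*(-4)))*3 = ((-1 - 15)*16)*3 = -16*16*3 = -256*3 = -768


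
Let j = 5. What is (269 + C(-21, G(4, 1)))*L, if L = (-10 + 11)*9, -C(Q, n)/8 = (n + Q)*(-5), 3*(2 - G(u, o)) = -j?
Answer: -3819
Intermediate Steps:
G(u, o) = 11/3 (G(u, o) = 2 - (-1)*5/3 = 2 - ⅓*(-5) = 2 + 5/3 = 11/3)
C(Q, n) = 40*Q + 40*n (C(Q, n) = -8*(n + Q)*(-5) = -8*(Q + n)*(-5) = -8*(-5*Q - 5*n) = 40*Q + 40*n)
L = 9 (L = 1*9 = 9)
(269 + C(-21, G(4, 1)))*L = (269 + (40*(-21) + 40*(11/3)))*9 = (269 + (-840 + 440/3))*9 = (269 - 2080/3)*9 = -1273/3*9 = -3819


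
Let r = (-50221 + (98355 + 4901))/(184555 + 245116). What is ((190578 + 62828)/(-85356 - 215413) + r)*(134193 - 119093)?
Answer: -1403241875216100/129231716999 ≈ -10858.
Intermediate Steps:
r = 53035/429671 (r = (-50221 + 103256)/429671 = 53035*(1/429671) = 53035/429671 ≈ 0.12343)
((190578 + 62828)/(-85356 - 215413) + r)*(134193 - 119093) = ((190578 + 62828)/(-85356 - 215413) + 53035/429671)*(134193 - 119093) = (253406/(-300769) + 53035/429671)*15100 = (253406*(-1/300769) + 53035/429671)*15100 = (-253406/300769 + 53035/429671)*15100 = -92929925511/129231716999*15100 = -1403241875216100/129231716999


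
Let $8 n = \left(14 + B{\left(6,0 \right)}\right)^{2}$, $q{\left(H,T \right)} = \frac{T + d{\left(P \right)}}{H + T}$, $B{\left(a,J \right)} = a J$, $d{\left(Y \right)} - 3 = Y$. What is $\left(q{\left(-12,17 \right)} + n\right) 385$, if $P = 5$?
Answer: $\frac{22715}{2} \approx 11358.0$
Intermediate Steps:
$d{\left(Y \right)} = 3 + Y$
$B{\left(a,J \right)} = J a$
$q{\left(H,T \right)} = \frac{8 + T}{H + T}$ ($q{\left(H,T \right)} = \frac{T + \left(3 + 5\right)}{H + T} = \frac{T + 8}{H + T} = \frac{8 + T}{H + T}$)
$n = \frac{49}{2}$ ($n = \frac{\left(14 + 0 \cdot 6\right)^{2}}{8} = \frac{\left(14 + 0\right)^{2}}{8} = \frac{14^{2}}{8} = \frac{1}{8} \cdot 196 = \frac{49}{2} \approx 24.5$)
$\left(q{\left(-12,17 \right)} + n\right) 385 = \left(\frac{8 + 17}{-12 + 17} + \frac{49}{2}\right) 385 = \left(\frac{1}{5} \cdot 25 + \frac{49}{2}\right) 385 = \left(5 + \frac{49}{2}\right) 385 = \frac{59}{2} \cdot 385 = \frac{22715}{2}$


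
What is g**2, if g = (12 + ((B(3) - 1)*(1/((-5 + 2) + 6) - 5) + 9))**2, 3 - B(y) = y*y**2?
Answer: 29093783761/81 ≈ 3.5918e+8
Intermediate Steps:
B(y) = 3 - y**3 (B(y) = 3 - y*y**2 = 3 - y**3)
g = 170569/9 (g = (12 + (((3 - 1*3**3) - 1)*(1/((-5 + 2) + 6) - 5) + 9))**2 = (12 + (((3 - 1*27) - 1)*(1/(-3 + 6) - 5) + 9))**2 = (12 + (((3 - 27) - 1)*(1/3 - 5) + 9))**2 = (12 + ((-24 - 1)*(1/3 - 5) + 9))**2 = (12 + (-25*(-14/3) + 9))**2 = (12 + (350/3 + 9))**2 = (12 + 377/3)**2 = (413/3)**2 = 170569/9 ≈ 18952.)
g**2 = (170569/9)**2 = 29093783761/81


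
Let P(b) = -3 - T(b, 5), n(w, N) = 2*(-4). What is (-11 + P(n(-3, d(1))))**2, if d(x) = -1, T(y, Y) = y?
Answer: 36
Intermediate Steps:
n(w, N) = -8
P(b) = -3 - b
(-11 + P(n(-3, d(1))))**2 = (-11 + (-3 - 1*(-8)))**2 = (-11 + (-3 + 8))**2 = (-11 + 5)**2 = (-6)**2 = 36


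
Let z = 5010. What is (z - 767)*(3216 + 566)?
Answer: 16047026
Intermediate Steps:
(z - 767)*(3216 + 566) = (5010 - 767)*(3216 + 566) = 4243*3782 = 16047026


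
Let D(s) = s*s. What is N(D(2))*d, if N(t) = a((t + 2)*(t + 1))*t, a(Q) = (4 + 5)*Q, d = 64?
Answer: 69120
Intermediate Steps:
a(Q) = 9*Q
D(s) = s²
N(t) = 9*t*(1 + t)*(2 + t) (N(t) = (9*((t + 2)*(t + 1)))*t = (9*((2 + t)*(1 + t)))*t = (9*((1 + t)*(2 + t)))*t = (9*(1 + t)*(2 + t))*t = 9*t*(1 + t)*(2 + t))
N(D(2))*d = (9*2²*(2 + (2²)² + 3*2²))*64 = (9*4*(2 + 4² + 3*4))*64 = (9*4*(2 + 16 + 12))*64 = (9*4*30)*64 = 1080*64 = 69120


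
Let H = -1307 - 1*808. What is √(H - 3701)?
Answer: 2*I*√1454 ≈ 76.263*I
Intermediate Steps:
H = -2115 (H = -1307 - 808 = -2115)
√(H - 3701) = √(-2115 - 3701) = √(-5816) = 2*I*√1454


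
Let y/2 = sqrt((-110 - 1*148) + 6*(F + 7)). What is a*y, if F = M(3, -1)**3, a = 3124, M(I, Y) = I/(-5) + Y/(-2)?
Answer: 3124*I*sqrt(540015)/25 ≈ 91828.0*I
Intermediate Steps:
M(I, Y) = -Y/2 - I/5 (M(I, Y) = I*(-1/5) + Y*(-1/2) = -I/5 - Y/2 = -Y/2 - I/5)
F = -1/1000 (F = (-1/2*(-1) - 1/5*3)**3 = (1/2 - 3/5)**3 = (-1/10)**3 = -1/1000 ≈ -0.0010000)
y = I*sqrt(540015)/25 (y = 2*sqrt((-110 - 1*148) + 6*(-1/1000 + 7)) = 2*sqrt((-110 - 148) + 6*(6999/1000)) = 2*sqrt(-258 + 20997/500) = 2*sqrt(-108003/500) = 2*(I*sqrt(540015)/50) = I*sqrt(540015)/25 ≈ 29.394*I)
a*y = 3124*(I*sqrt(540015)/25) = 3124*I*sqrt(540015)/25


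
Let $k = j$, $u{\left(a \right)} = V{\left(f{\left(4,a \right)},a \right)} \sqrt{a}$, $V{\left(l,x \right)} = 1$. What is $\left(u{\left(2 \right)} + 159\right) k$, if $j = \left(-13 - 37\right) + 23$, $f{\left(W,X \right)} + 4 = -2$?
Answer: $-4293 - 27 \sqrt{2} \approx -4331.2$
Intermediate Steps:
$f{\left(W,X \right)} = -6$ ($f{\left(W,X \right)} = -4 - 2 = -6$)
$u{\left(a \right)} = \sqrt{a}$ ($u{\left(a \right)} = 1 \sqrt{a} = \sqrt{a}$)
$j = -27$ ($j = -50 + 23 = -27$)
$k = -27$
$\left(u{\left(2 \right)} + 159\right) k = \left(\sqrt{2} + 159\right) \left(-27\right) = \left(159 + \sqrt{2}\right) \left(-27\right) = -4293 - 27 \sqrt{2}$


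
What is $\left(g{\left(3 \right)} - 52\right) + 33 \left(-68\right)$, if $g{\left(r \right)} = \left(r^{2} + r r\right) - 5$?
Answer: $-2283$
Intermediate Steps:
$g{\left(r \right)} = -5 + 2 r^{2}$ ($g{\left(r \right)} = \left(r^{2} + r^{2}\right) - 5 = 2 r^{2} - 5 = -5 + 2 r^{2}$)
$\left(g{\left(3 \right)} - 52\right) + 33 \left(-68\right) = \left(\left(-5 + 2 \cdot 3^{2}\right) - 52\right) + 33 \left(-68\right) = \left(\left(-5 + 2 \cdot 9\right) - 52\right) - 2244 = \left(\left(-5 + 18\right) - 52\right) - 2244 = \left(13 - 52\right) - 2244 = -39 - 2244 = -2283$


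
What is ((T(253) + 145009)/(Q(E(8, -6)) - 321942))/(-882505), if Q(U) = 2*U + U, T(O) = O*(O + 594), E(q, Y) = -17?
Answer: 71860/56832086493 ≈ 1.2644e-6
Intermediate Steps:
T(O) = O*(594 + O)
Q(U) = 3*U
((T(253) + 145009)/(Q(E(8, -6)) - 321942))/(-882505) = ((253*(594 + 253) + 145009)/(3*(-17) - 321942))/(-882505) = ((253*847 + 145009)/(-51 - 321942))*(-1/882505) = ((214291 + 145009)/(-321993))*(-1/882505) = (359300*(-1/321993))*(-1/882505) = -359300/321993*(-1/882505) = 71860/56832086493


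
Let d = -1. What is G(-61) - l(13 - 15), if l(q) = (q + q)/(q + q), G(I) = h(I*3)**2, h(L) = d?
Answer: 0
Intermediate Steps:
h(L) = -1
G(I) = 1 (G(I) = (-1)**2 = 1)
l(q) = 1 (l(q) = (2*q)/((2*q)) = (2*q)*(1/(2*q)) = 1)
G(-61) - l(13 - 15) = 1 - 1*1 = 1 - 1 = 0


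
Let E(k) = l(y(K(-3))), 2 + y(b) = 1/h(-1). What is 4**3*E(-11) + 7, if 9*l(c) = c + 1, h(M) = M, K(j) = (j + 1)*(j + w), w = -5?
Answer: -65/9 ≈ -7.2222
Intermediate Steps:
K(j) = (1 + j)*(-5 + j) (K(j) = (j + 1)*(j - 5) = (1 + j)*(-5 + j))
y(b) = -3 (y(b) = -2 + 1/(-1) = -2 - 1 = -3)
l(c) = 1/9 + c/9 (l(c) = (c + 1)/9 = (1 + c)/9 = 1/9 + c/9)
E(k) = -2/9 (E(k) = 1/9 + (1/9)*(-3) = 1/9 - 1/3 = -2/9)
4**3*E(-11) + 7 = 4**3*(-2/9) + 7 = 64*(-2/9) + 7 = -128/9 + 7 = -65/9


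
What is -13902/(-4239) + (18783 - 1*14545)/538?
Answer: 4240693/380097 ≈ 11.157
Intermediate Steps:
-13902/(-4239) + (18783 - 1*14545)/538 = -13902*(-1/4239) + (18783 - 14545)*(1/538) = 4634/1413 + 4238*(1/538) = 4634/1413 + 2119/269 = 4240693/380097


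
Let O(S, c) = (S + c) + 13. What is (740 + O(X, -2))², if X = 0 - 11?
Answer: 547600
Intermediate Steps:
X = -11
O(S, c) = 13 + S + c
(740 + O(X, -2))² = (740 + (13 - 11 - 2))² = (740 + 0)² = 740² = 547600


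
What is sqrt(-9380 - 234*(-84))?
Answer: 2*sqrt(2569) ≈ 101.37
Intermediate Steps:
sqrt(-9380 - 234*(-84)) = sqrt(-9380 + 19656) = sqrt(10276) = 2*sqrt(2569)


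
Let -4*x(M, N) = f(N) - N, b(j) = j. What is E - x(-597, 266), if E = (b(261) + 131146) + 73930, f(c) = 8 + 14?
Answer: 205276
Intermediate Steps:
f(c) = 22
x(M, N) = -11/2 + N/4 (x(M, N) = -(22 - N)/4 = -11/2 + N/4)
E = 205337 (E = (261 + 131146) + 73930 = 131407 + 73930 = 205337)
E - x(-597, 266) = 205337 - (-11/2 + (¼)*266) = 205337 - (-11/2 + 133/2) = 205337 - 1*61 = 205337 - 61 = 205276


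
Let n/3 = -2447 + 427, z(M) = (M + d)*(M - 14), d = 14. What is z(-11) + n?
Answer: -6135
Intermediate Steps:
z(M) = (-14 + M)*(14 + M) (z(M) = (M + 14)*(M - 14) = (14 + M)*(-14 + M) = (-14 + M)*(14 + M))
n = -6060 (n = 3*(-2447 + 427) = 3*(-2020) = -6060)
z(-11) + n = (-196 + (-11)**2) - 6060 = (-196 + 121) - 6060 = -75 - 6060 = -6135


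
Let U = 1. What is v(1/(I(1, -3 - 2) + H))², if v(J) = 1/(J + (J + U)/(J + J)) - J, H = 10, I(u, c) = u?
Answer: 2916/543169 ≈ 0.0053685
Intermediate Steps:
v(J) = 1/(J + (1 + J)/(2*J)) - J (v(J) = 1/(J + (J + 1)/(J + J)) - J = 1/(J + (1 + J)/((2*J))) - J = 1/(J + (1 + J)*(1/(2*J))) - J = 1/(J + (1 + J)/(2*J)) - J)
v(1/(I(1, -3 - 2) + H))² = ((1 - 1/(1 + 10) - 2/(1 + 10)²)/((1 + 10)*(1 + 1/(1 + 10) + 2*(1/(1 + 10))²)))² = ((1 - 1/11 - 2*(1/11)²)/(11*(1 + 1/11 + 2*(1/11)²)))² = ((1 - 1*1/11 - 2*(1/11)²)/(11*(1 + 1/11 + 2*(1/11)²)))² = ((1 - 1/11 - 2*1/121)/(11*(1 + 1/11 + 2*(1/121))))² = ((1 - 1/11 - 2/121)/(11*(1 + 1/11 + 2/121)))² = ((1/11)*(108/121)/(134/121))² = ((1/11)*(121/134)*(108/121))² = (54/737)² = 2916/543169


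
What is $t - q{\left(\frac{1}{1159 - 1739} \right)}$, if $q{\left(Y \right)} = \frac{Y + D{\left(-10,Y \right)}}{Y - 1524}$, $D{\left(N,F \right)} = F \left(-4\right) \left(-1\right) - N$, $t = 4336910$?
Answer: $\frac{3833485829905}{883921} \approx 4.3369 \cdot 10^{6}$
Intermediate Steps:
$D{\left(N,F \right)} = - N + 4 F$ ($D{\left(N,F \right)} = - 4 F \left(-1\right) - N = 4 F - N = - N + 4 F$)
$q{\left(Y \right)} = \frac{10 + 5 Y}{-1524 + Y}$ ($q{\left(Y \right)} = \frac{Y + \left(\left(-1\right) \left(-10\right) + 4 Y\right)}{Y - 1524} = \frac{Y + \left(10 + 4 Y\right)}{-1524 + Y} = \frac{10 + 5 Y}{-1524 + Y}$)
$t - q{\left(\frac{1}{1159 - 1739} \right)} = 4336910 - \frac{5 \left(2 + \frac{1}{1159 - 1739}\right)}{-1524 + \frac{1}{1159 - 1739}} = 4336910 - \frac{5 \left(2 + \frac{1}{-580}\right)}{-1524 + \frac{1}{-580}} = 4336910 - \frac{5 \left(2 - \frac{1}{580}\right)}{-1524 - \frac{1}{580}} = 4336910 - 5 \frac{1}{- \frac{883921}{580}} \cdot \frac{1159}{580} = 4336910 - 5 \left(- \frac{580}{883921}\right) \frac{1159}{580} = 4336910 - - \frac{5795}{883921} = 4336910 + \frac{5795}{883921} = \frac{3833485829905}{883921}$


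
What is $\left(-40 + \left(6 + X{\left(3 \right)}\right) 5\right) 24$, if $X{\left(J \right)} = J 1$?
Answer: $120$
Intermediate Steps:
$X{\left(J \right)} = J$
$\left(-40 + \left(6 + X{\left(3 \right)}\right) 5\right) 24 = \left(-40 + \left(6 + 3\right) 5\right) 24 = \left(-40 + 9 \cdot 5\right) 24 = \left(-40 + 45\right) 24 = 5 \cdot 24 = 120$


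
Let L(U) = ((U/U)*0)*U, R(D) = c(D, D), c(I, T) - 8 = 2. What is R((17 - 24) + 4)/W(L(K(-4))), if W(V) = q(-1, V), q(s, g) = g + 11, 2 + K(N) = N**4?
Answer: 10/11 ≈ 0.90909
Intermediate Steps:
c(I, T) = 10 (c(I, T) = 8 + 2 = 10)
K(N) = -2 + N**4
q(s, g) = 11 + g
R(D) = 10
L(U) = 0 (L(U) = (1*0)*U = 0*U = 0)
W(V) = 11 + V
R((17 - 24) + 4)/W(L(K(-4))) = 10/(11 + 0) = 10/11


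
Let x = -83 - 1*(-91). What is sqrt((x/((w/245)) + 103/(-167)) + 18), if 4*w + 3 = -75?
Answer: I*sqrt(3526287999)/6513 ≈ 9.1175*I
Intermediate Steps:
w = -39/2 (w = -3/4 + (1/4)*(-75) = -3/4 - 75/4 = -39/2 ≈ -19.500)
x = 8 (x = -83 + 91 = 8)
sqrt((x/((w/245)) + 103/(-167)) + 18) = sqrt((8/((-39/2/245)) + 103/(-167)) + 18) = sqrt((8/((-39/2*1/245)) + 103*(-1/167)) + 18) = sqrt((8/(-39/490) - 103/167) + 18) = sqrt((8*(-490/39) - 103/167) + 18) = sqrt((-3920/39 - 103/167) + 18) = sqrt(-658657/6513 + 18) = sqrt(-541423/6513) = I*sqrt(3526287999)/6513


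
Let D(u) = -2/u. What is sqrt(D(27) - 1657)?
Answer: I*sqrt(134223)/9 ≈ 40.707*I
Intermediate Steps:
sqrt(D(27) - 1657) = sqrt(-2/27 - 1657) = sqrt(-44741/27) = I*sqrt(134223)/9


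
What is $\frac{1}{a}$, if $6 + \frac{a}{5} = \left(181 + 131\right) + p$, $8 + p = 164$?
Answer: $\frac{1}{2310} \approx 0.0004329$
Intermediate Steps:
$p = 156$ ($p = -8 + 164 = 156$)
$a = 2310$ ($a = -30 + 5 \left(\left(181 + 131\right) + 156\right) = -30 + 5 \left(312 + 156\right) = -30 + 5 \cdot 468 = -30 + 2340 = 2310$)
$\frac{1}{a} = \frac{1}{2310}$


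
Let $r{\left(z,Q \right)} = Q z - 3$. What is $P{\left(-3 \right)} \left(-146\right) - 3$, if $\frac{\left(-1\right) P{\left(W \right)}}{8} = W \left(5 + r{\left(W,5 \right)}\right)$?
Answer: $45549$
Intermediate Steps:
$r{\left(z,Q \right)} = -3 + Q z$
$P{\left(W \right)} = - 8 W \left(2 + 5 W\right)$ ($P{\left(W \right)} = - 8 W \left(5 + \left(-3 + 5 W\right)\right) = - 8 W \left(2 + 5 W\right)$)
$P{\left(-3 \right)} \left(-146\right) - 3 = \left(-8\right) \left(-3\right) \left(2 + 5 \left(-3\right)\right) \left(-146\right) - 3 = \left(-8\right) \left(-3\right) \left(2 - 15\right) \left(-146\right) - 3 = \left(-8\right) \left(-3\right) \left(-13\right) \left(-146\right) - 3 = \left(-312\right) \left(-146\right) - 3 = 45552 - 3 = 45549$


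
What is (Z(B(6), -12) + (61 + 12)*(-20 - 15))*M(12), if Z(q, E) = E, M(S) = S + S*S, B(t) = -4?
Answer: -400452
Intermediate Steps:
M(S) = S + S²
(Z(B(6), -12) + (61 + 12)*(-20 - 15))*M(12) = (-12 + (61 + 12)*(-20 - 15))*(12*(1 + 12)) = (-12 + 73*(-35))*(12*13) = (-12 - 2555)*156 = -2567*156 = -400452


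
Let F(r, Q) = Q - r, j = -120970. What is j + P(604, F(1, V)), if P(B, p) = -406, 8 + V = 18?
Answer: -121376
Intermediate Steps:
V = 10 (V = -8 + 18 = 10)
j + P(604, F(1, V)) = -120970 - 406 = -121376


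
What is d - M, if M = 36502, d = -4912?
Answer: -41414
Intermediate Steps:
d - M = -4912 - 1*36502 = -4912 - 36502 = -41414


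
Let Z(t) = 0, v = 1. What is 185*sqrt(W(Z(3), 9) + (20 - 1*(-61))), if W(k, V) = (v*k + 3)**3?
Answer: 1110*sqrt(3) ≈ 1922.6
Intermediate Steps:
W(k, V) = (3 + k)**3 (W(k, V) = (1*k + 3)**3 = (k + 3)**3 = (3 + k)**3)
185*sqrt(W(Z(3), 9) + (20 - 1*(-61))) = 185*sqrt((3 + 0)**3 + (20 - 1*(-61))) = 185*sqrt(3**3 + (20 + 61)) = 185*sqrt(27 + 81) = 185*sqrt(108) = 185*(6*sqrt(3)) = 1110*sqrt(3)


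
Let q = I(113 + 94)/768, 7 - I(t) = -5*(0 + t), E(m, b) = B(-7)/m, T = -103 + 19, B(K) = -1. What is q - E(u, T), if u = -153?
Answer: 26443/19584 ≈ 1.3502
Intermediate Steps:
T = -84
E(m, b) = -1/m
I(t) = 7 + 5*t (I(t) = 7 - (-5)*(0 + t) = 7 - (-5)*t = 7 + 5*t)
q = 521/384 (q = (7 + 5*(113 + 94))/768 = (7 + 5*207)*(1/768) = (7 + 1035)*(1/768) = 1042*(1/768) = 521/384 ≈ 1.3568)
q - E(u, T) = 521/384 - (-1)/(-153) = 521/384 - (-1)*(-1)/153 = 521/384 - 1*1/153 = 521/384 - 1/153 = 26443/19584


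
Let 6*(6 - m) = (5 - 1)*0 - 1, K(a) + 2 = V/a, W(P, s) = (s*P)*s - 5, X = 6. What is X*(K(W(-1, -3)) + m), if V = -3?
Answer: 184/7 ≈ 26.286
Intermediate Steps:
W(P, s) = -5 + P*s² (W(P, s) = (P*s)*s - 5 = P*s² - 5 = -5 + P*s²)
K(a) = -2 - 3/a
m = 37/6 (m = 6 - ((5 - 1)*0 - 1)/6 = 6 - (4*0 - 1)/6 = 6 - (0 - 1)/6 = 6 - ⅙*(-1) = 6 + ⅙ = 37/6 ≈ 6.1667)
X*(K(W(-1, -3)) + m) = 6*((-2 - 3/(-5 - 1*(-3)²)) + 37/6) = 6*((-2 - 3/(-5 - 1*9)) + 37/6) = 6*((-2 - 3/(-5 - 9)) + 37/6) = 6*((-2 - 3/(-14)) + 37/6) = 6*((-2 - 3*(-1/14)) + 37/6) = 6*((-2 + 3/14) + 37/6) = 6*(-25/14 + 37/6) = 6*(92/21) = 184/7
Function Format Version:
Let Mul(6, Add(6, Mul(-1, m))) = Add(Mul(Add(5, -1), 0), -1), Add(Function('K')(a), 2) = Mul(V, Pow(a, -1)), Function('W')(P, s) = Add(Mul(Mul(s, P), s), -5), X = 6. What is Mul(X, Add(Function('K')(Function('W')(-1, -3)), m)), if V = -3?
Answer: Rational(184, 7) ≈ 26.286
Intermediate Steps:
Function('W')(P, s) = Add(-5, Mul(P, Pow(s, 2))) (Function('W')(P, s) = Add(Mul(Mul(P, s), s), -5) = Add(Mul(P, Pow(s, 2)), -5) = Add(-5, Mul(P, Pow(s, 2))))
Function('K')(a) = Add(-2, Mul(-3, Pow(a, -1)))
m = Rational(37, 6) (m = Add(6, Mul(Rational(-1, 6), Add(Mul(Add(5, -1), 0), -1))) = Add(6, Mul(Rational(-1, 6), Add(Mul(4, 0), -1))) = Add(6, Mul(Rational(-1, 6), Add(0, -1))) = Add(6, Mul(Rational(-1, 6), -1)) = Add(6, Rational(1, 6)) = Rational(37, 6) ≈ 6.1667)
Mul(X, Add(Function('K')(Function('W')(-1, -3)), m)) = Mul(6, Add(Add(-2, Mul(-3, Pow(Add(-5, Mul(-1, Pow(-3, 2))), -1))), Rational(37, 6))) = Mul(6, Add(Add(-2, Mul(-3, Pow(Add(-5, Mul(-1, 9)), -1))), Rational(37, 6))) = Mul(6, Add(Add(-2, Mul(-3, Pow(Add(-5, -9), -1))), Rational(37, 6))) = Mul(6, Add(Add(-2, Mul(-3, Pow(-14, -1))), Rational(37, 6))) = Mul(6, Add(Add(-2, Mul(-3, Rational(-1, 14))), Rational(37, 6))) = Mul(6, Add(Add(-2, Rational(3, 14)), Rational(37, 6))) = Mul(6, Add(Rational(-25, 14), Rational(37, 6))) = Mul(6, Rational(92, 21)) = Rational(184, 7)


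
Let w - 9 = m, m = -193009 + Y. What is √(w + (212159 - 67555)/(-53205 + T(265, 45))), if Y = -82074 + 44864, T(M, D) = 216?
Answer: I*√646399155416766/52989 ≈ 479.8*I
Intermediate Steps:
Y = -37210
m = -230219 (m = -193009 - 37210 = -230219)
w = -230210 (w = 9 - 230219 = -230210)
√(w + (212159 - 67555)/(-53205 + T(265, 45))) = √(-230210 + (212159 - 67555)/(-53205 + 216)) = √(-230210 + 144604/(-52989)) = √(-230210 + 144604*(-1/52989)) = √(-230210 - 144604/52989) = √(-12198742294/52989) = I*√646399155416766/52989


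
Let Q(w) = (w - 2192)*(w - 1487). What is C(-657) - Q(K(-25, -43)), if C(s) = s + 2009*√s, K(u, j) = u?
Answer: -3352761 + 6027*I*√73 ≈ -3.3528e+6 + 51495.0*I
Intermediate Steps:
Q(w) = (-2192 + w)*(-1487 + w)
C(-657) - Q(K(-25, -43)) = (-657 + 2009*√(-657)) - (3259504 + (-25)² - 3679*(-25)) = (-657 + 2009*(3*I*√73)) - (3259504 + 625 + 91975) = (-657 + 6027*I*√73) - 1*3352104 = (-657 + 6027*I*√73) - 3352104 = -3352761 + 6027*I*√73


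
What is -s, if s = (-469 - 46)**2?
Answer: -265225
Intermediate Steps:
s = 265225 (s = (-515)**2 = 265225)
-s = -1*265225 = -265225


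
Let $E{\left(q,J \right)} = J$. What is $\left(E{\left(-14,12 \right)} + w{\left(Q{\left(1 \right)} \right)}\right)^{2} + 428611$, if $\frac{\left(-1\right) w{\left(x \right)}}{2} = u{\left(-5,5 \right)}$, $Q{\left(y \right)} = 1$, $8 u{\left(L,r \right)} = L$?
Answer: $\frac{6860585}{16} \approx 4.2879 \cdot 10^{5}$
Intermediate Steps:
$u{\left(L,r \right)} = \frac{L}{8}$
$w{\left(x \right)} = \frac{5}{4}$ ($w{\left(x \right)} = - 2 \cdot \frac{1}{8} \left(-5\right) = \left(-2\right) \left(- \frac{5}{8}\right) = \frac{5}{4}$)
$\left(E{\left(-14,12 \right)} + w{\left(Q{\left(1 \right)} \right)}\right)^{2} + 428611 = \left(12 + \frac{5}{4}\right)^{2} + 428611 = \left(\frac{53}{4}\right)^{2} + 428611 = \frac{2809}{16} + 428611 = \frac{6860585}{16}$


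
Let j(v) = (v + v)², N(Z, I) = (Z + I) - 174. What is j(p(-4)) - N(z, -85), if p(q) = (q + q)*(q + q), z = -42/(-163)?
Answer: 2712767/163 ≈ 16643.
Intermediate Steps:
z = 42/163 (z = -42*(-1/163) = 42/163 ≈ 0.25767)
p(q) = 4*q² (p(q) = (2*q)*(2*q) = 4*q²)
N(Z, I) = -174 + I + Z (N(Z, I) = (I + Z) - 174 = -174 + I + Z)
j(v) = 4*v² (j(v) = (2*v)² = 4*v²)
j(p(-4)) - N(z, -85) = 4*(4*(-4)²)² - (-174 - 85 + 42/163) = 4*(4*16)² - 1*(-42175/163) = 4*64² + 42175/163 = 4*4096 + 42175/163 = 16384 + 42175/163 = 2712767/163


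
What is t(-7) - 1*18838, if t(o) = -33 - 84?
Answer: -18955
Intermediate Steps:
t(o) = -117
t(-7) - 1*18838 = -117 - 1*18838 = -117 - 18838 = -18955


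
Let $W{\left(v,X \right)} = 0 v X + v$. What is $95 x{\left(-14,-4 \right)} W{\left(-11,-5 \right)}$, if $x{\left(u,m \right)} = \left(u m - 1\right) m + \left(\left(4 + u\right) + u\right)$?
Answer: $254980$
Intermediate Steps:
$x{\left(u,m \right)} = 4 + 2 u + m \left(-1 + m u\right)$ ($x{\left(u,m \right)} = \left(m u - 1\right) m + \left(4 + 2 u\right) = \left(-1 + m u\right) m + \left(4 + 2 u\right) = m \left(-1 + m u\right) + \left(4 + 2 u\right) = 4 + 2 u + m \left(-1 + m u\right)$)
$W{\left(v,X \right)} = v$ ($W{\left(v,X \right)} = 0 X + v = 0 + v = v$)
$95 x{\left(-14,-4 \right)} W{\left(-11,-5 \right)} = 95 \left(4 - -4 + 2 \left(-14\right) - 14 \left(-4\right)^{2}\right) \left(-11\right) = 95 \left(4 + 4 - 28 - 224\right) \left(-11\right) = 95 \left(-244\right) \left(-11\right) = \left(-23180\right) \left(-11\right) = 254980$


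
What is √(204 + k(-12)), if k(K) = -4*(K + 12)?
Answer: 2*√51 ≈ 14.283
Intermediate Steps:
k(K) = -48 - 4*K (k(K) = -4*(12 + K) = -48 - 4*K)
√(204 + k(-12)) = √(204 + (-48 - 4*(-12))) = √(204 + (-48 + 48)) = √(204 + 0) = √204 = 2*√51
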